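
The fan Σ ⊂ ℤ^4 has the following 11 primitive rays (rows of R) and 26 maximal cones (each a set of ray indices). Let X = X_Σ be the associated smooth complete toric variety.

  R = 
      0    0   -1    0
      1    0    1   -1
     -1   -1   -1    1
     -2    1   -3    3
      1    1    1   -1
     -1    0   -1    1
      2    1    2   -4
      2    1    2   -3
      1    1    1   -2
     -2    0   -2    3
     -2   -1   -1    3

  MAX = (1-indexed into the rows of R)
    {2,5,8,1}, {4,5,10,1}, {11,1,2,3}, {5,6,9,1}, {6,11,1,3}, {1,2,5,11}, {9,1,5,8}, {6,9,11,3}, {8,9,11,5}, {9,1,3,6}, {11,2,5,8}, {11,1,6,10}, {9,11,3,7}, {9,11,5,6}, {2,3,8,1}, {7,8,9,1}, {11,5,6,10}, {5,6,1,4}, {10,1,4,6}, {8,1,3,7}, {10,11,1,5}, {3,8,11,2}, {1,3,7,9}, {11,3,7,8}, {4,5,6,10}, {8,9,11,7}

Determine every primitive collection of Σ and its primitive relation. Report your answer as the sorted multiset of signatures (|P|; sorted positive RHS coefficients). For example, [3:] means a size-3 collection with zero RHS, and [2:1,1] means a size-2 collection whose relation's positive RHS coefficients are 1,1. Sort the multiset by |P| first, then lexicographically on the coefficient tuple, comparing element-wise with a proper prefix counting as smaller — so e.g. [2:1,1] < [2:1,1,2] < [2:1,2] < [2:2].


Minimal non-faces — 24 found among 11 rays, 26 max cones:

  {2,6}:  v_{2} + v_{6} = 0  ⇒ sig = [2:]
  {3,5}:  v_{3} + v_{5} = 0  ⇒ sig = [2:]
  {2,9}:  v_{2} + v_{9} = v_{8}  ⇒ sig = [2:1]
  {6,8}:  v_{6} + v_{8} = v_{9}  ⇒ sig = [2:1]
  {5,7}:  v_{5} + v_{7} = v_{8} + v_{9}  ⇒ sig = [2:1,1]
  {7,10}:  v_{7} + v_{10} = v_{6} + v_{9}  ⇒ sig = [2:1,1]
  {8,10}:  v_{8} + v_{10} = v_{5} + v_{6}  ⇒ sig = [2:1,1]
  {2,4}:  v_{2} + v_{4} = v_{1} + v_{5} + v_{10}  ⇒ sig = [2:1,1,1]
  {2,10}:  v_{2} + v_{10} = v_{1} + v_{5} + v_{11}  ⇒ sig = [2:1,1,1]
  {3,4}:  v_{3} + v_{4} = v_{1} + v_{6} + v_{10}  ⇒ sig = [2:1,1,1]
  {3,10}:  v_{3} + v_{10} = v_{1} + v_{6} + v_{11}  ⇒ sig = [2:1,1,1]
  {4,7}:  v_{4} + v_{7} = v_{1} + v_{5} + 2·v_{6} + v_{9}  ⇒ sig = [2:1,1,1,2]
  {2,7}:  v_{2} + v_{7} = v_{3} + 2·v_{8}  ⇒ sig = [2:1,2]
  {6,7}:  v_{6} + v_{7} = v_{3} + 2·v_{9}  ⇒ sig = [2:1,2]
  {9,10}:  v_{9} + v_{10} = v_{5} + 2·v_{6}  ⇒ sig = [2:1,2]
  {4,8}:  v_{4} + v_{8} = v_{1} + 2·v_{5} + 2·v_{6}  ⇒ sig = [2:1,2,2]
  {4,9}:  v_{4} + v_{9} = v_{1} + 2·v_{5} + 3·v_{6}  ⇒ sig = [2:1,2,3]
  {4,11}:  v_{4} + v_{11} = 2·v_{10}  ⇒ sig = [2:2]
  {1,8,11}:  v_{1} + v_{8} + v_{11} = 0  ⇒ sig = [3:]
  {1,9,11}:  v_{1} + v_{9} + v_{11} = v_{6}  ⇒ sig = [3:1]
  {3,8,9}:  v_{3} + v_{8} + v_{9} = v_{7}  ⇒ sig = [3:1]
  {1,7,11}:  v_{1} + v_{7} + v_{11} = v_{3} + v_{9}  ⇒ sig = [3:1,1]
  {1,5,6,10}:  v_{1} + v_{5} + v_{6} + v_{10} = v_{4}  ⇒ sig = [4:1]
  {1,5,6,11}:  v_{1} + v_{5} + v_{6} + v_{11} = v_{10}  ⇒ sig = [4:1]

so the primitive-relation signature multiset is
    [2:]
    [2:]
    [2:1]
    [2:1]
    [2:1,1]
    [2:1,1]
    [2:1,1]
    [2:1,1,1]
    [2:1,1,1]
    [2:1,1,1]
    [2:1,1,1]
    [2:1,1,1,2]
    [2:1,2]
    [2:1,2]
    [2:1,2]
    [2:1,2,2]
    [2:1,2,3]
    [2:2]
    [3:]
    [3:1]
    [3:1]
    [3:1,1]
    [4:1]
    [4:1]


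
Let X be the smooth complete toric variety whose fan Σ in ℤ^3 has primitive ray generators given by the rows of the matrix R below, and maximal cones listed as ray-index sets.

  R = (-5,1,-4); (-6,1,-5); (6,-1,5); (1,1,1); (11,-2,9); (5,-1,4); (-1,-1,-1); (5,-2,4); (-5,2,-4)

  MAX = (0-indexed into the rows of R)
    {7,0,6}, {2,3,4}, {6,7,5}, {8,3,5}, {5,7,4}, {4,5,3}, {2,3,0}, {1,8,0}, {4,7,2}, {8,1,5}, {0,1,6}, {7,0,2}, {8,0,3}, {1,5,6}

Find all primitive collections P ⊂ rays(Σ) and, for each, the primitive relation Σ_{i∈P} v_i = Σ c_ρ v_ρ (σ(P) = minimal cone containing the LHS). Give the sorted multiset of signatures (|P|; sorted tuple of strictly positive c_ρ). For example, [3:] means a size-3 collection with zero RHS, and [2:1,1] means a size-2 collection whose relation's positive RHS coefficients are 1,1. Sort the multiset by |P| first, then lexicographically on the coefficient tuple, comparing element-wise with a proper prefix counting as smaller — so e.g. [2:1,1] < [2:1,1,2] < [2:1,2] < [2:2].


Σ has 15 primitive collections:

  P={0,5}:  v_{0} + v_{5} = 0  ⟹  sig = [2:]
  P={1,2}:  v_{1} + v_{2} = 0  ⟹  sig = [2:]
  P={3,6}:  v_{3} + v_{6} = 0  ⟹  sig = [2:]
  P={7,8}:  v_{7} + v_{8} = 0  ⟹  sig = [2:]
  P={0,4}:  v_{0} + v_{4} = v_{2}  ⟹  sig = [2:1]
  P={1,3}:  v_{1} + v_{3} = v_{8}  ⟹  sig = [2:1]
  P={1,4}:  v_{1} + v_{4} = v_{5}  ⟹  sig = [2:1]
  P={1,7}:  v_{1} + v_{7} = v_{6}  ⟹  sig = [2:1]
  P={2,5}:  v_{2} + v_{5} = v_{4}  ⟹  sig = [2:1]
  P={2,6}:  v_{2} + v_{6} = v_{7}  ⟹  sig = [2:1]
  P={2,8}:  v_{2} + v_{8} = v_{3}  ⟹  sig = [2:1]
  P={3,7}:  v_{3} + v_{7} = v_{2}  ⟹  sig = [2:1]
  P={6,8}:  v_{6} + v_{8} = v_{1}  ⟹  sig = [2:1]
  P={4,6}:  v_{4} + v_{6} = v_{5} + v_{7}  ⟹  sig = [2:1,1]
  P={4,8}:  v_{4} + v_{8} = v_{3} + v_{5}  ⟹  sig = [2:1,1]

Sorted signature multiset PRS(X):
{ [2:] ×4,  [2:1] ×9,  [2:1,1] ×2 }


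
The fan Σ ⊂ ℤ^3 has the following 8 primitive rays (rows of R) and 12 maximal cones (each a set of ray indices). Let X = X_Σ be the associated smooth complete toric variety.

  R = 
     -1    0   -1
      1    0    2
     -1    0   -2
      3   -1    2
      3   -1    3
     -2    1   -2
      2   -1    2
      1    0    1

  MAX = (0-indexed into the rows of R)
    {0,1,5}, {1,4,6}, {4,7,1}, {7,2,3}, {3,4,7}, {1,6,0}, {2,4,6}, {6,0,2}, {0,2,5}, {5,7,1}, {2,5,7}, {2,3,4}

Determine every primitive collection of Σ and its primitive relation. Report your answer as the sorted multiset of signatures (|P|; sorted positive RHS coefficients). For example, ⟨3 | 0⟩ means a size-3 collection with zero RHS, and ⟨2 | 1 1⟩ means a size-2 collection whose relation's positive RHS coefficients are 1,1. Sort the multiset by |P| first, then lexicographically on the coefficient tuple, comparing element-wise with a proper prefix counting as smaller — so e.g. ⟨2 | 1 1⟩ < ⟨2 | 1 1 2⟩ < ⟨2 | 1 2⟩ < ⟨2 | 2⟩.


11 collections generate NE(X_Σ); each relation:

  P={0,7}:  v_{0} + v_{7} = 0 ; sig = ⟨2 | 0⟩
  P={1,2}:  v_{1} + v_{2} = 0 ; sig = ⟨2 | 0⟩
  P={5,6}:  v_{5} + v_{6} = 0 ; sig = ⟨2 | 0⟩
  P={0,4}:  v_{0} + v_{4} = v_{6} ; sig = ⟨2 | 1⟩
  P={4,5}:  v_{4} + v_{5} = v_{7} ; sig = ⟨2 | 1⟩
  P={6,7}:  v_{6} + v_{7} = v_{4} ; sig = ⟨2 | 1⟩
  P={0,3}:  v_{0} + v_{3} = v_{2} + v_{4} ; sig = ⟨2 | 1 1⟩
  P={1,3}:  v_{1} + v_{3} = v_{4} + v_{7} ; sig = ⟨2 | 1 1⟩
  P={3,5}:  v_{3} + v_{5} = v_{2} + 2·v_{7} ; sig = ⟨2 | 1 2⟩
  P={3,6}:  v_{3} + v_{6} = v_{2} + 2·v_{4} ; sig = ⟨2 | 1 2⟩
  P={2,4,7}:  v_{2} + v_{4} + v_{7} = v_{3} ; sig = ⟨3 | 1⟩

so the primitive-relation signature multiset is
{ ⟨2 | 0⟩ ×3,  ⟨2 | 1⟩ ×3,  ⟨2 | 1 1⟩ ×2,  ⟨2 | 1 2⟩ ×2,  ⟨3 | 1⟩ }


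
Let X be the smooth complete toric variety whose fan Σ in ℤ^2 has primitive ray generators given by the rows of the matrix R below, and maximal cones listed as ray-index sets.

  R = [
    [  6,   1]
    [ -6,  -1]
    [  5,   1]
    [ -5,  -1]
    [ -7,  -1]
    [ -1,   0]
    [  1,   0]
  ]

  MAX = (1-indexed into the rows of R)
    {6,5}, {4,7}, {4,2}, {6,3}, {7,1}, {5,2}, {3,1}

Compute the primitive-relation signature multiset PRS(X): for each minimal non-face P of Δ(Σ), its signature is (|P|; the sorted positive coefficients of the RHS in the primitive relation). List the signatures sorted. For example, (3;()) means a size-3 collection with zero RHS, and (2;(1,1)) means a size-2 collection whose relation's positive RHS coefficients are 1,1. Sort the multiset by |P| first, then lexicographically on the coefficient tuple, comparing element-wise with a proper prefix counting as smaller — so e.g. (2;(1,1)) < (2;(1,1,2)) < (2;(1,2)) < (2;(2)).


14 minimal non-faces of Δ(Σ) (on 7 rays):

  • {1,2}:  v_{1} + v_{2} = 0  ⇒ sig = (2;())
  • {3,4}:  v_{3} + v_{4} = 0  ⇒ sig = (2;())
  • {6,7}:  v_{6} + v_{7} = 0  ⇒ sig = (2;())
  • {1,4}:  v_{1} + v_{4} = v_{7}  ⇒ sig = (2;(1))
  • {1,5}:  v_{1} + v_{5} = v_{6}  ⇒ sig = (2;(1))
  • {1,6}:  v_{1} + v_{6} = v_{3}  ⇒ sig = (2;(1))
  • {2,3}:  v_{2} + v_{3} = v_{6}  ⇒ sig = (2;(1))
  • {2,6}:  v_{2} + v_{6} = v_{5}  ⇒ sig = (2;(1))
  • {2,7}:  v_{2} + v_{7} = v_{4}  ⇒ sig = (2;(1))
  • {3,7}:  v_{3} + v_{7} = v_{1}  ⇒ sig = (2;(1))
  • {4,6}:  v_{4} + v_{6} = v_{2}  ⇒ sig = (2;(1))
  • {5,7}:  v_{5} + v_{7} = v_{2}  ⇒ sig = (2;(1))
  • {3,5}:  v_{3} + v_{5} = 2·v_{6}  ⇒ sig = (2;(2))
  • {4,5}:  v_{4} + v_{5} = 2·v_{2}  ⇒ sig = (2;(2))

Sorted signature multiset PRS(X):
    |P|=2: 14 collections, coeffs (), (), (), (1), (1), (1), (1), (1), (1), (1), (1), (1), (2), (2)


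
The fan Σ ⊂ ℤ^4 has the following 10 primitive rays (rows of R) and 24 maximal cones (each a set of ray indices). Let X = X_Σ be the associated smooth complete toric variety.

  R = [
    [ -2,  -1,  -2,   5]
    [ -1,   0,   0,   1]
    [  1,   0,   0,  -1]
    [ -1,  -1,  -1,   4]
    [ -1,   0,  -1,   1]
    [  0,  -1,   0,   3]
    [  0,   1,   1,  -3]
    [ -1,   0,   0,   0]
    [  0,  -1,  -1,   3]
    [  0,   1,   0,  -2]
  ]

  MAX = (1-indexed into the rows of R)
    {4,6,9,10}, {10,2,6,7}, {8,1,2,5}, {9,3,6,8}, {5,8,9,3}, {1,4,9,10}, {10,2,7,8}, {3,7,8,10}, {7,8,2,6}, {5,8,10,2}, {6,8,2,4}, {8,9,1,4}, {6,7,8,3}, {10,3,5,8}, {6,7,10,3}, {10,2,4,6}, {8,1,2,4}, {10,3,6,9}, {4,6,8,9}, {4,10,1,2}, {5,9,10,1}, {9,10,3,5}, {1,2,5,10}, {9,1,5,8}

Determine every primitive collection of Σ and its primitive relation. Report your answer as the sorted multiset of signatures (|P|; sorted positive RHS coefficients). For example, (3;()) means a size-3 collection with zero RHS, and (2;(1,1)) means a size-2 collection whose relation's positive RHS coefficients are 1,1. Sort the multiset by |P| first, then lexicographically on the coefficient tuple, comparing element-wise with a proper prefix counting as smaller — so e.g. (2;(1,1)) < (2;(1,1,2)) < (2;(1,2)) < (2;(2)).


Minimal non-faces — 15 found among 10 rays, 24 max cones:

  P = {2,3}:  v_{2} + v_{3} = 0 — sig = (2;())
  P = {7,9}:  v_{7} + v_{9} = 0 — sig = (2;())
  P = {2,9}:  v_{2} + v_{9} = v_{4} — sig = (2;(1))
  P = {3,4}:  v_{3} + v_{4} = v_{9} — sig = (2;(1))
  P = {4,5}:  v_{4} + v_{5} = v_{1} — sig = (2;(1))
  P = {4,7}:  v_{4} + v_{7} = v_{2} — sig = (2;(1))
  P = {5,6}:  v_{5} + v_{6} = v_{4} — sig = (2;(1))
  P = {1,3}:  v_{1} + v_{3} = v_{5} + v_{9} — sig = (2;(1,1))
  P = {1,7}:  v_{1} + v_{7} = v_{2} + v_{5} — sig = (2;(1,1))
  P = {5,7}:  v_{5} + v_{7} = v_{8} + v_{10} — sig = (2;(1,1))
  P = {1,6}:  v_{1} + v_{6} = 2·v_{4} — sig = (2;(2))
  P = {6,8,10}:  v_{6} + v_{8} + v_{10} = v_{2} — sig = (3;(1))
  P = {8,9,10}:  v_{8} + v_{9} + v_{10} = v_{5} — sig = (3;(1))
  P = {4,8,10}:  v_{4} + v_{8} + v_{10} = v_{2} + v_{5} — sig = (3;(1,1))
  P = {1,8,10}:  v_{1} + v_{8} + v_{10} = v_{2} + 2·v_{5} — sig = (3;(1,2))

Signatures (|P|; sorted positive RHS coefficients), sorted:
    |P|=2: 11 collections, coeffs (), (), (1), (1), (1), (1), (1), (1,1), (1,1), (1,1), (2)
    |P|=3: 4 collections, coeffs (1), (1), (1,1), (1,2)


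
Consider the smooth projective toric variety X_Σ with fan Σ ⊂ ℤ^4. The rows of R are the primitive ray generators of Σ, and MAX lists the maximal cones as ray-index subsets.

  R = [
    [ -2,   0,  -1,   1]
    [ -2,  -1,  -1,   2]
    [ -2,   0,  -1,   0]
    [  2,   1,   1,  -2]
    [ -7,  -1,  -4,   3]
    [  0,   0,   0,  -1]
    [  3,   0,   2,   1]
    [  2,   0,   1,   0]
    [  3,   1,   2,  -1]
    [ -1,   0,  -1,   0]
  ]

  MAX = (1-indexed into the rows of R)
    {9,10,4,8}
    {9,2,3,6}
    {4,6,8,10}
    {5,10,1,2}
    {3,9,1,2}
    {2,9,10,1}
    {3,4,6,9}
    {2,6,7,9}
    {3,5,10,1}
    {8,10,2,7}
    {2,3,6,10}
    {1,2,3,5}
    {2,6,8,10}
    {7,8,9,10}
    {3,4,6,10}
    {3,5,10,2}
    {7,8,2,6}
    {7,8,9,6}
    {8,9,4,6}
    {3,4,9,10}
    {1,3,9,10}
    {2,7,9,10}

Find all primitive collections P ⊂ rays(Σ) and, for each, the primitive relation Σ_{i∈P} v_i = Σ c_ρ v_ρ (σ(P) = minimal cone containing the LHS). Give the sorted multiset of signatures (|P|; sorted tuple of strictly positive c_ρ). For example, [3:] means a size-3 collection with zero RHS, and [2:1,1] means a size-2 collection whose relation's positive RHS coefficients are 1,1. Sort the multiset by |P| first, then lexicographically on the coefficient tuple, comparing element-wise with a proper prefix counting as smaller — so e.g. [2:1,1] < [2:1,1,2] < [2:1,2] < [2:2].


18 collections generate NE(X_Σ); each relation:

  P = {2,4}:  v_{2} + v_{4} = 0 — sig = [2:]
  P = {3,8}:  v_{3} + v_{8} = 0 — sig = [2:]
  P = {1,6}:  v_{1} + v_{6} = v_{3} — sig = [2:1]
  P = {3,7}:  v_{3} + v_{7} = v_{2} + v_{9} — sig = [2:1,1]
  P = {4,7}:  v_{4} + v_{7} = v_{8} + v_{9} — sig = [2:1,1]
  P = {1,4}:  v_{1} + v_{4} = v_{3} + v_{9} + v_{10} — sig = [2:1,1,1]
  P = {1,8}:  v_{1} + v_{8} = v_{2} + v_{9} + v_{10} — sig = [2:1,1,1]
  P = {4,5}:  v_{4} + v_{5} = v_{1} + v_{3} + v_{10} — sig = [2:1,1,1]
  P = {5,8}:  v_{5} + v_{8} = v_{1} + v_{2} + v_{10} — sig = [2:1,1,1]
  P = {5,7}:  v_{5} + v_{7} = v_{1} + 2·v_{2} + v_{9} + v_{10} — sig = [2:1,1,1,2]
  P = {5,6}:  v_{5} + v_{6} = v_{2} + 2·v_{3} + v_{10} — sig = [2:1,1,2]
  P = {1,7}:  v_{1} + v_{7} = 2·v_{2} + 2·v_{9} + v_{10} — sig = [2:1,2,2]
  P = {5,9}:  v_{5} + v_{9} = 2·v_{1} — sig = [2:2]
  P = {2,8,9}:  v_{2} + v_{8} + v_{9} = v_{7} — sig = [3:1]
  P = {6,7,10}:  v_{6} + v_{7} + v_{10} = v_{8} — sig = [3:1]
  P = {6,9,10}:  v_{6} + v_{9} + v_{10} = v_{4} — sig = [3:1]
  P = {1,2,3,10}:  v_{1} + v_{2} + v_{3} + v_{10} = v_{5} — sig = [4:1]
  P = {2,3,9,10}:  v_{2} + v_{3} + v_{9} + v_{10} = v_{1} — sig = [4:1]

Sorted signature multiset PRS(X):
{ [2:] ×2,  [2:1],  [2:1,1] ×2,  [2:1,1,1] ×4,  [2:1,1,1,2],  [2:1,1,2],  [2:1,2,2],  [2:2],  [3:1] ×3,  [4:1] ×2 }


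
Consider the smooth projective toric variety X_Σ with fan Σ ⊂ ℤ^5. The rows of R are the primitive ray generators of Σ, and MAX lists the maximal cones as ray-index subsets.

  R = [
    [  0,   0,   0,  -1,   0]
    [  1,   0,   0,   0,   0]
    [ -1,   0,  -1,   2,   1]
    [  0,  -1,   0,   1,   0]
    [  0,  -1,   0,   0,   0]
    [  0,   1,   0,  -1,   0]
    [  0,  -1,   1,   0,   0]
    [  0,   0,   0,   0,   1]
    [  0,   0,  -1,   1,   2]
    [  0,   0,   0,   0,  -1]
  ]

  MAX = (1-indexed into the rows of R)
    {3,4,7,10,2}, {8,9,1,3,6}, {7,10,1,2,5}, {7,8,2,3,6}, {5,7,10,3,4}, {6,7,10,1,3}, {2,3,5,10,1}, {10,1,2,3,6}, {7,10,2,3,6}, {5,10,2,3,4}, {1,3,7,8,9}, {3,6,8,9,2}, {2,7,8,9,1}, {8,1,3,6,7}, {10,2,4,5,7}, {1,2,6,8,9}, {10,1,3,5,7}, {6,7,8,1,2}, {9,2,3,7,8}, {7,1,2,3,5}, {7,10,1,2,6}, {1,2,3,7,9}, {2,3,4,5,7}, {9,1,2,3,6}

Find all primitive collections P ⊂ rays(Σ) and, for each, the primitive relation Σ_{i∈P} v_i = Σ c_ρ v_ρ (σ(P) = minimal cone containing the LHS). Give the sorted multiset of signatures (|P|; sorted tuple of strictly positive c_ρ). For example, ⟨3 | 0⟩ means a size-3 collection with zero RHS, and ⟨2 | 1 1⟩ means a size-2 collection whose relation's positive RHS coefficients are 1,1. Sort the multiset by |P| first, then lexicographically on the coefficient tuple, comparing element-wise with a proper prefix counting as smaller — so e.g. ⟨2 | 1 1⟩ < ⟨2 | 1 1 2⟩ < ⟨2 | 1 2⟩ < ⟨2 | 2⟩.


Σ has 14 primitive collections:

  P = {4,6}:  v_{4} + v_{6} = 0  ⟹  sig = ⟨2 | 0⟩
  P = {8,10}:  v_{8} + v_{10} = 0  ⟹  sig = ⟨2 | 0⟩
  P = {1,4}:  v_{1} + v_{4} = v_{5}  ⟹  sig = ⟨2 | 1⟩
  P = {5,6}:  v_{5} + v_{6} = v_{1}  ⟹  sig = ⟨2 | 1⟩
  P = {9,10}:  v_{9} + v_{10} = v_{1} + v_{2} + v_{3}  ⟹  sig = ⟨2 | 1 1 1⟩
  P = {4,8}:  v_{4} + v_{8} = v_{1} + v_{2} + v_{3} + v_{7}  ⟹  sig = ⟨2 | 1 1 1 1⟩
  P = {5,8}:  v_{5} + v_{8} = 2·v_{1} + v_{2} + v_{3} + v_{7}  ⟹  sig = ⟨2 | 1 1 1 2⟩
  P = {4,9}:  v_{4} + v_{9} = 2·v_{1} + 2·v_{2} + 2·v_{3} + v_{7}  ⟹  sig = ⟨2 | 1 2 2 2⟩
  P = {5,9}:  v_{5} + v_{9} = 3·v_{1} + 2·v_{2} + 2·v_{3} + v_{7}  ⟹  sig = ⟨2 | 1 2 2 3⟩
  P = {6,7,9}:  v_{6} + v_{7} + v_{9} = 2·v_{8}  ⟹  sig = ⟨3 | 2⟩
  P = {1,2,3,8}:  v_{1} + v_{2} + v_{3} + v_{8} = v_{9}  ⟹  sig = ⟨4 | 1⟩
  P = {1,2,3,6,7}:  v_{1} + v_{2} + v_{3} + v_{6} + v_{7} = v_{8}  ⟹  sig = ⟨5 | 1⟩
  P = {1,2,3,7,10}:  v_{1} + v_{2} + v_{3} + v_{7} + v_{10} = v_{4}  ⟹  sig = ⟨5 | 1⟩
  P = {2,3,5,7,10}:  v_{2} + v_{3} + v_{5} + v_{7} + v_{10} = 2·v_{4}  ⟹  sig = ⟨5 | 2⟩

so the primitive-relation signature multiset is
    ⟨2 | 0⟩
    ⟨2 | 0⟩
    ⟨2 | 1⟩
    ⟨2 | 1⟩
    ⟨2 | 1 1 1⟩
    ⟨2 | 1 1 1 1⟩
    ⟨2 | 1 1 1 2⟩
    ⟨2 | 1 2 2 2⟩
    ⟨2 | 1 2 2 3⟩
    ⟨3 | 2⟩
    ⟨4 | 1⟩
    ⟨5 | 1⟩
    ⟨5 | 1⟩
    ⟨5 | 2⟩


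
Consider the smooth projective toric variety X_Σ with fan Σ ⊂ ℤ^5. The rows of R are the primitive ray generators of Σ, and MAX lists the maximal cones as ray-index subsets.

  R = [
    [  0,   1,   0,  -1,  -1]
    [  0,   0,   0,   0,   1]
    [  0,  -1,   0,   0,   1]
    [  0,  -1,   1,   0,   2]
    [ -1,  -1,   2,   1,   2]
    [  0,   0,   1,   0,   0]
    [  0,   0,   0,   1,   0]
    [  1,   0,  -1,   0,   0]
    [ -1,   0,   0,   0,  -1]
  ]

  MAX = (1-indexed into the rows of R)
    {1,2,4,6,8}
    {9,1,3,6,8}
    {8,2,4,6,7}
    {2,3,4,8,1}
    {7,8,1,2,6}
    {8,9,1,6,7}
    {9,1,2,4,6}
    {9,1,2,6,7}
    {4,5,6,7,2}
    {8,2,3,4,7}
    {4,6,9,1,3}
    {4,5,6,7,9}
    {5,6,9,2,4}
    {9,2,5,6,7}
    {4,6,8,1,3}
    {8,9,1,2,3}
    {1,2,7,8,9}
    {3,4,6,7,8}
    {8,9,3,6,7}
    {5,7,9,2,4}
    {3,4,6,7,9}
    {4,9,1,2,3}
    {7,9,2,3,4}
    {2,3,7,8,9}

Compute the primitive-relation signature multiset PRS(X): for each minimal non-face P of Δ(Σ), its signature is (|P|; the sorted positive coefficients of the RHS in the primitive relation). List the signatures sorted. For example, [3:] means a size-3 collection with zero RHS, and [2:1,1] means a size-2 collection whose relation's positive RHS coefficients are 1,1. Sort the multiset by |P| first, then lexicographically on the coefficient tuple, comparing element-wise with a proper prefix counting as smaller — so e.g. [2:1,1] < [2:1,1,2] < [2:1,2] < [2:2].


|primitive collections| = 9. Relations:

  P={5,8}:  v_{5} + v_{8} = v_{4} + v_{7}  →  sig = [2:1,1]
  P={3,5}:  v_{3} + v_{5} = 2·v_{4} + v_{7} + v_{9}  →  sig = [2:1,1,2]
  P={1,5}:  v_{1} + v_{5} = 2·v_{2} + 2·v_{6} + v_{9}  →  sig = [2:1,2,2]
  P={1,3,7}:  v_{1} + v_{3} + v_{7} = 0  →  sig = [3:]
  P={2,3,6}:  v_{2} + v_{3} + v_{6} = v_{4}  →  sig = [3:1]
  P={4,8,9}:  v_{4} + v_{8} + v_{9} = v_{3}  →  sig = [3:1]
  P={1,4,7}:  v_{1} + v_{4} + v_{7} = v_{2} + v_{6}  →  sig = [3:1,1]
  P={2,6,8,9}:  v_{2} + v_{6} + v_{8} + v_{9} = 0  →  sig = [4:]
  P={2,4,6,7,9}:  v_{2} + v_{4} + v_{6} + v_{7} + v_{9} = v_{5}  →  sig = [5:1]

Hence PRS(X_Σ) =
    |P|=2: 3 collections, coeffs (1,1), (1,1,2), (1,2,2)
    |P|=3: 4 collections, coeffs (), (1), (1), (1,1)
    |P|=4: 1 collection, coeffs ()
    |P|=5: 1 collection, coeffs (1)


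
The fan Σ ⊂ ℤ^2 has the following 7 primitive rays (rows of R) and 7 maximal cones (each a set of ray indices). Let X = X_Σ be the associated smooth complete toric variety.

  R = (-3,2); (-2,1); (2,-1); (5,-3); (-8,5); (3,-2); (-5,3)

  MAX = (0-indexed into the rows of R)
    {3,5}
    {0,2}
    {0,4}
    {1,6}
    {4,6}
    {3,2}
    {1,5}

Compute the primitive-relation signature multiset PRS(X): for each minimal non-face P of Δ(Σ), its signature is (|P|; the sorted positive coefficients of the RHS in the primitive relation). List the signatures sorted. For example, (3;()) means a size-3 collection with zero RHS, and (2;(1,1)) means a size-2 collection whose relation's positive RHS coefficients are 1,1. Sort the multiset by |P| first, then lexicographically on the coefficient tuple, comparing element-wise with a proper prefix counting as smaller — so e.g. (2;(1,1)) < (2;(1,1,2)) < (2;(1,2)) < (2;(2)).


The 14 primitive collections of Σ (r=7, n=2):

  P={0,5}:  v_{0} + v_{5} = 0 ; sig = (2;())
  P={1,2}:  v_{1} + v_{2} = 0 ; sig = (2;())
  P={3,6}:  v_{3} + v_{6} = 0 ; sig = (2;())
  P={0,1}:  v_{0} + v_{1} = v_{6} ; sig = (2;(1))
  P={0,3}:  v_{0} + v_{3} = v_{2} ; sig = (2;(1))
  P={0,6}:  v_{0} + v_{6} = v_{4} ; sig = (2;(1))
  P={1,3}:  v_{1} + v_{3} = v_{5} ; sig = (2;(1))
  P={2,5}:  v_{2} + v_{5} = v_{3} ; sig = (2;(1))
  P={2,6}:  v_{2} + v_{6} = v_{0} ; sig = (2;(1))
  P={3,4}:  v_{3} + v_{4} = v_{0} ; sig = (2;(1))
  P={4,5}:  v_{4} + v_{5} = v_{6} ; sig = (2;(1))
  P={5,6}:  v_{5} + v_{6} = v_{1} ; sig = (2;(1))
  P={1,4}:  v_{1} + v_{4} = 2·v_{6} ; sig = (2;(2))
  P={2,4}:  v_{2} + v_{4} = 2·v_{0} ; sig = (2;(2))

Sorted signature multiset PRS(X):
    (2;())
    (2;())
    (2;())
    (2;(1))
    (2;(1))
    (2;(1))
    (2;(1))
    (2;(1))
    (2;(1))
    (2;(1))
    (2;(1))
    (2;(1))
    (2;(2))
    (2;(2))


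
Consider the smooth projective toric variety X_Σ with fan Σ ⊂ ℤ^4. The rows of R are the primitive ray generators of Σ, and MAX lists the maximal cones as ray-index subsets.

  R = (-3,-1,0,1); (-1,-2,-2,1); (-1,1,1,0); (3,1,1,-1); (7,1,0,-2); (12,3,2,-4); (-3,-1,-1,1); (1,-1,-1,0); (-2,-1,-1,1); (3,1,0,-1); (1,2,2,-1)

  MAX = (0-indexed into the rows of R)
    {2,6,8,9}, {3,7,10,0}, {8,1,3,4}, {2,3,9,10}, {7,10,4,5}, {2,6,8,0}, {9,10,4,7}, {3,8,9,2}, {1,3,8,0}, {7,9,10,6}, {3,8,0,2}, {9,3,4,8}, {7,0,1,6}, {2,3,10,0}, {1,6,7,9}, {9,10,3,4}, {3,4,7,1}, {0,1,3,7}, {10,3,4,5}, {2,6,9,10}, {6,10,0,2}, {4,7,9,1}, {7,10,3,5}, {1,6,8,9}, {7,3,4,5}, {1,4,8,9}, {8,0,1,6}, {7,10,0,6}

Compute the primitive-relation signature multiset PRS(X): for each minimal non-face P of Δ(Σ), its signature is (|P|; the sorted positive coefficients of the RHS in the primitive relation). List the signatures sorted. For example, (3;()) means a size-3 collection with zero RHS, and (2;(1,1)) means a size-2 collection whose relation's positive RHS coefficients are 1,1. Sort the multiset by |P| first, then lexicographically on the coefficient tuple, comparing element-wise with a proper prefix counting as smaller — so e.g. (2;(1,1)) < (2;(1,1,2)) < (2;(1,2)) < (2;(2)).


The 19 primitive collections of Σ (r=11, n=4):

  {0,9}:  v_{0} + v_{9} = 0  →  sig = (2;())
  {1,10}:  v_{1} + v_{10} = 0  →  sig = (2;())
  {2,7}:  v_{2} + v_{7} = 0  →  sig = (2;())
  {3,6}:  v_{3} + v_{6} = 0  →  sig = (2;())
  {1,2}:  v_{1} + v_{2} = v_{8}  →  sig = (2;(1))
  {7,8}:  v_{7} + v_{8} = v_{1}  →  sig = (2;(1))
  {8,10}:  v_{8} + v_{10} = v_{2}  →  sig = (2;(1))
  {0,4}:  v_{0} + v_{4} = v_{3} + v_{7}  →  sig = (2;(1,1))
  {2,4}:  v_{2} + v_{4} = v_{3} + v_{9}  →  sig = (2;(1,1))
  {4,6}:  v_{4} + v_{6} = v_{7} + v_{9}  →  sig = (2;(1,1))
  {5,8}:  v_{5} + v_{8} = v_{3} + v_{4}  →  sig = (2;(1,1))
  {1,5}:  v_{1} + v_{5} = v_{3} + v_{4} + v_{7}  →  sig = (2;(1,1,1))
  {2,5}:  v_{2} + v_{5} = v_{3} + v_{4} + v_{10}  →  sig = (2;(1,1,1))
  {5,6}:  v_{5} + v_{6} = v_{4} + v_{7} + v_{10}  →  sig = (2;(1,1,1))
  {5,9}:  v_{5} + v_{9} = 2·v_{4} + v_{10}  →  sig = (2;(1,2))
  {0,5}:  v_{0} + v_{5} = 2·v_{3} + 2·v_{7} + v_{10}  →  sig = (2;(1,2,2))
  {3,7,9}:  v_{3} + v_{7} + v_{9} = v_{4}  →  sig = (3;(1))
  {1,3,9}:  v_{1} + v_{3} + v_{9} = v_{4} + v_{8}  →  sig = (3;(1,1))
  {3,4,7,10}:  v_{3} + v_{4} + v_{7} + v_{10} = v_{5}  →  sig = (4;(1))

Signatures (|P|; sorted positive RHS coefficients), sorted:
    (2;())
    (2;())
    (2;())
    (2;())
    (2;(1))
    (2;(1))
    (2;(1))
    (2;(1,1))
    (2;(1,1))
    (2;(1,1))
    (2;(1,1))
    (2;(1,1,1))
    (2;(1,1,1))
    (2;(1,1,1))
    (2;(1,2))
    (2;(1,2,2))
    (3;(1))
    (3;(1,1))
    (4;(1))


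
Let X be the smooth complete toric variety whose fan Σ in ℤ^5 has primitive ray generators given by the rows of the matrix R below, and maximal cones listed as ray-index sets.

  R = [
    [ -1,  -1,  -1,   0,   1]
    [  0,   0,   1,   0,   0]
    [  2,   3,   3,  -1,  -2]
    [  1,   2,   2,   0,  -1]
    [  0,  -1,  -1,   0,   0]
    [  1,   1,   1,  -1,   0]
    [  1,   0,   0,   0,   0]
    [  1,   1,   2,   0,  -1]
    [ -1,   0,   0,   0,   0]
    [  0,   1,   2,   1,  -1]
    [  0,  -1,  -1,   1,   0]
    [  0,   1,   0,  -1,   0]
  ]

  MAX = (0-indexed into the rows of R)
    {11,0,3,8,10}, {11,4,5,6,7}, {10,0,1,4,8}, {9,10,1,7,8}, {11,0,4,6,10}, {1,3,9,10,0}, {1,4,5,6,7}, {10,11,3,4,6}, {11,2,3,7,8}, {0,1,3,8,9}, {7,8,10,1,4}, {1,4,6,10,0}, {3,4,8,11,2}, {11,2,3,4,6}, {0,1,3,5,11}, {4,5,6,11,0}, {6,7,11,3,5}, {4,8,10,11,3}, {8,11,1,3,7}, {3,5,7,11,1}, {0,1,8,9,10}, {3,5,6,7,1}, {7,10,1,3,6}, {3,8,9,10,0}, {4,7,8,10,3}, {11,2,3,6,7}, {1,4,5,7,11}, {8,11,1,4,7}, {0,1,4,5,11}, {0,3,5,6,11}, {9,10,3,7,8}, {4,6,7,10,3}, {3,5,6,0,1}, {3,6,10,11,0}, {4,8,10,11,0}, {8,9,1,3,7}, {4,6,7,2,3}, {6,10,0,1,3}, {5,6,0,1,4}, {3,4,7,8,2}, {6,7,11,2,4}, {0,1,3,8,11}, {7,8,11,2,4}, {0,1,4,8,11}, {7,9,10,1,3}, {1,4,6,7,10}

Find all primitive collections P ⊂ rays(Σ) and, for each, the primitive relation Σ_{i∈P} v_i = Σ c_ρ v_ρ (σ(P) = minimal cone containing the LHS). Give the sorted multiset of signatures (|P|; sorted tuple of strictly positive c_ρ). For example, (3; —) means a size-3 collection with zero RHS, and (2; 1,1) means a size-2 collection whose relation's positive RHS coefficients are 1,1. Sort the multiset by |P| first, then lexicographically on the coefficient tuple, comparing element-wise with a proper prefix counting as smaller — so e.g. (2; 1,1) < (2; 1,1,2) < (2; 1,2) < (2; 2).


21 minimal non-faces of Δ(Σ) (on 12 rays):

  {6,8}:  v_{6} + v_{8} = 0  →  sig = (2; —)
  {0,7}:  v_{0} + v_{7} = v_{1}  →  sig = (2; 1)
  {5,10}:  v_{5} + v_{10} = v_{6}  →  sig = (2; 1)
  {0,2}:  v_{0} + v_{2} = v_{7} + v_{11}  →  sig = (2; 1,1)
  {5,8}:  v_{5} + v_{8} = v_{1} + v_{11}  →  sig = (2; 1,1)
  {5,9}:  v_{5} + v_{9} = v_{1} + v_{3}  →  sig = (2; 1,1)
  {9,11}:  v_{9} + v_{11} = v_{3} + v_{8}  →  sig = (2; 1,1)
  {4,9}:  v_{4} + v_{9} = v_{7} + v_{8} + v_{10}  →  sig = (2; 1,1,1)
  {6,9}:  v_{6} + v_{9} = v_{1} + v_{3} + v_{10}  →  sig = (2; 1,1,1)
  {2,9}:  v_{2} + v_{9} = 2·v_{3} + v_{4} + v_{7} + v_{8}  →  sig = (2; 1,1,1,2)
  {1,2}:  v_{1} + v_{2} = 2·v_{7} + v_{11}  →  sig = (2; 1,2)
  {2,5}:  v_{2} + v_{5} = v_{6} + 2·v_{7} + 2·v_{11}  →  sig = (2; 1,2,2)
  {2,10}:  v_{2} + v_{10} = 2·v_{3} + 2·v_{4}  →  sig = (2; 2,2)
  {0,3,4}:  v_{0} + v_{3} + v_{4} = 0  →  sig = (3; —)
  {1,10,11}:  v_{1} + v_{10} + v_{11} = 0  →  sig = (3; —)
  {1,3,4}:  v_{1} + v_{3} + v_{4} = v_{7}  →  sig = (3; 1)
  {1,6,11}:  v_{1} + v_{6} + v_{11} = v_{5}  →  sig = (3; 1)
  {7,10,11}:  v_{7} + v_{10} + v_{11} = v_{3} + v_{4}  →  sig = (3; 1,1)
  {3,4,5}:  v_{3} + v_{4} + v_{5} = v_{6} + v_{7} + v_{11}  →  sig = (3; 1,1,1)
  {1,3,8,10}:  v_{1} + v_{3} + v_{8} + v_{10} = v_{9}  →  sig = (4; 1)
  {3,4,7,11}:  v_{3} + v_{4} + v_{7} + v_{11} = v_{2}  →  sig = (4; 1)

Sorted signature multiset PRS(X):
{ (2; —),  (2; 1) ×2,  (2; 1,1) ×4,  (2; 1,1,1) ×2,  (2; 1,1,1,2),  (2; 1,2),  (2; 1,2,2),  (2; 2,2),  (3; —) ×2,  (3; 1) ×2,  (3; 1,1),  (3; 1,1,1),  (4; 1) ×2 }


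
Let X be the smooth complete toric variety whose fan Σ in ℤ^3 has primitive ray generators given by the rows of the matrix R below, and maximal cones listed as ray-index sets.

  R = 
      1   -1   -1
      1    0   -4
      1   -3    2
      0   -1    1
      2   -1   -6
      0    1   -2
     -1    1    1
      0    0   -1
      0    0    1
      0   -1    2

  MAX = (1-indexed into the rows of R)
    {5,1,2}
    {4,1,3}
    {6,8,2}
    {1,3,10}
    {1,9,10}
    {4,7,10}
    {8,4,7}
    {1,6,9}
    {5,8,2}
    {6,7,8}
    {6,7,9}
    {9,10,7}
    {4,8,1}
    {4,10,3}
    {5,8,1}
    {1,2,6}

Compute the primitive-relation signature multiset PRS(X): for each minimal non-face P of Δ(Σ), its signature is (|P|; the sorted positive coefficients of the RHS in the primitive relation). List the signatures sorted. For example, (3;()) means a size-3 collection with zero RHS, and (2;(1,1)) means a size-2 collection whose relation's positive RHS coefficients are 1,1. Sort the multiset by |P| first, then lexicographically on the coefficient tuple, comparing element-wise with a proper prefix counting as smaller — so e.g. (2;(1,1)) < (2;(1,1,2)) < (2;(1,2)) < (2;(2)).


|primitive collections| = 24. Relations:

  • {1,7}:  v_{1} + v_{7} = 0  so sig = (2;())
  • {6,10}:  v_{6} + v_{10} = 0  so sig = (2;())
  • {8,9}:  v_{8} + v_{9} = 0  so sig = (2;())
  • {4,6}:  v_{4} + v_{6} = v_{8}  so sig = (2;(1))
  • {4,9}:  v_{4} + v_{9} = v_{10}  so sig = (2;(1))
  • {8,10}:  v_{8} + v_{10} = v_{4}  so sig = (2;(1))
  • {2,7}:  v_{2} + v_{7} = v_{6} + v_{8}  so sig = (2;(1,1))
  • {2,9}:  v_{2} + v_{9} = v_{1} + v_{6}  so sig = (2;(1,1))
  • {2,10}:  v_{2} + v_{10} = v_{1} + v_{8}  so sig = (2;(1,1))
  • {3,6}:  v_{3} + v_{6} = v_{1} + v_{4}  so sig = (2;(1,1))
  • {3,7}:  v_{3} + v_{7} = v_{4} + v_{10}  so sig = (2;(1,1))
  • {5,7}:  v_{5} + v_{7} = v_{2} + v_{8}  so sig = (2;(1,1))
  • {5,9}:  v_{5} + v_{9} = v_{1} + v_{2}  so sig = (2;(1,1))
  • {2,3}:  v_{2} + v_{3} = 2·v_{1} + v_{4} + v_{8}  so sig = (2;(1,1,2))
  • {2,4}:  v_{2} + v_{4} = v_{1} + 2·v_{8}  so sig = (2;(1,2))
  • {3,8}:  v_{3} + v_{8} = v_{1} + 2·v_{4}  so sig = (2;(1,2))
  • {3,9}:  v_{3} + v_{9} = v_{1} + 2·v_{10}  so sig = (2;(1,2))
  • {3,5}:  v_{3} + v_{5} = 3·v_{1} + v_{4} + 2·v_{8}  so sig = (2;(1,2,3))
  • {5,6}:  v_{5} + v_{6} = 2·v_{2}  so sig = (2;(2))
  • {5,10}:  v_{5} + v_{10} = 2·v_{1} + 2·v_{8}  so sig = (2;(2,2))
  • {4,5}:  v_{4} + v_{5} = 2·v_{1} + 3·v_{8}  so sig = (2;(2,3))
  • {1,2,8}:  v_{1} + v_{2} + v_{8} = v_{5}  so sig = (3;(1))
  • {1,4,10}:  v_{1} + v_{4} + v_{10} = v_{3}  so sig = (3;(1))
  • {1,6,8}:  v_{1} + v_{6} + v_{8} = v_{2}  so sig = (3;(1))

Signatures (|P|; sorted positive RHS coefficients), sorted:
    |P|=2: 21 collections, coeffs (), (), (), (1), (1), (1), (1,1), (1,1), (1,1), (1,1), (1,1), (1,1), (1,1), (1,1,2), (1,2), (1,2), (1,2), (1,2,3), (2), (2,2), (2,3)
    |P|=3: 3 collections, coeffs (1), (1), (1)


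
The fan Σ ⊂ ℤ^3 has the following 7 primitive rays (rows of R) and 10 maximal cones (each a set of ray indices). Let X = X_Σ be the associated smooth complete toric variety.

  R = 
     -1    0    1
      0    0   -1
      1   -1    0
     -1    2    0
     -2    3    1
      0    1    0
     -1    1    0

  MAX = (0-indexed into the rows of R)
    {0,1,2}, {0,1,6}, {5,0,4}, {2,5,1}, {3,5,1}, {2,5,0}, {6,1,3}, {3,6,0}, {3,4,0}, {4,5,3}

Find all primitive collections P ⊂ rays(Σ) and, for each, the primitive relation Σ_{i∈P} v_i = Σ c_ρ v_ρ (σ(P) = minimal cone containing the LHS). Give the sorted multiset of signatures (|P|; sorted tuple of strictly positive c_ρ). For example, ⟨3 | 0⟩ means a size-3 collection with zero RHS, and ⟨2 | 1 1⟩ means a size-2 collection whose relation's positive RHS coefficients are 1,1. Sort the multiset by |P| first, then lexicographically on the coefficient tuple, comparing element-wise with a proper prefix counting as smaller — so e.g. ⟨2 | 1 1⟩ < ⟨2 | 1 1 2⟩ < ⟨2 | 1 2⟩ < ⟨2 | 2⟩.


Δ(Σ) — 7 vertices, 9 min non-faces:

  P={2,6}:  v_{2} + v_{6} = 0  so sig = ⟨2 | 0⟩
  P={2,3}:  v_{2} + v_{3} = v_{5}  so sig = ⟨2 | 1⟩
  P={5,6}:  v_{5} + v_{6} = v_{3}  so sig = ⟨2 | 1⟩
  P={1,4}:  v_{1} + v_{4} = v_{3} + v_{6}  so sig = ⟨2 | 1 1⟩
  P={2,4}:  v_{2} + v_{4} = v_{0} + 2·v_{5}  so sig = ⟨2 | 1 2⟩
  P={4,6}:  v_{4} + v_{6} = v_{0} + 2·v_{3}  so sig = ⟨2 | 1 2⟩
  P={0,1,5}:  v_{0} + v_{1} + v_{5} = v_{6}  so sig = ⟨3 | 1⟩
  P={0,3,5}:  v_{0} + v_{3} + v_{5} = v_{4}  so sig = ⟨3 | 1⟩
  P={0,1,3}:  v_{0} + v_{1} + v_{3} = 2·v_{6}  so sig = ⟨3 | 2⟩

Signatures (|P|; sorted positive RHS coefficients), sorted:
[⟨2 | 0⟩, ⟨2 | 1⟩, ⟨2 | 1⟩, ⟨2 | 1 1⟩, ⟨2 | 1 2⟩, ⟨2 | 1 2⟩, ⟨3 | 1⟩, ⟨3 | 1⟩, ⟨3 | 2⟩]


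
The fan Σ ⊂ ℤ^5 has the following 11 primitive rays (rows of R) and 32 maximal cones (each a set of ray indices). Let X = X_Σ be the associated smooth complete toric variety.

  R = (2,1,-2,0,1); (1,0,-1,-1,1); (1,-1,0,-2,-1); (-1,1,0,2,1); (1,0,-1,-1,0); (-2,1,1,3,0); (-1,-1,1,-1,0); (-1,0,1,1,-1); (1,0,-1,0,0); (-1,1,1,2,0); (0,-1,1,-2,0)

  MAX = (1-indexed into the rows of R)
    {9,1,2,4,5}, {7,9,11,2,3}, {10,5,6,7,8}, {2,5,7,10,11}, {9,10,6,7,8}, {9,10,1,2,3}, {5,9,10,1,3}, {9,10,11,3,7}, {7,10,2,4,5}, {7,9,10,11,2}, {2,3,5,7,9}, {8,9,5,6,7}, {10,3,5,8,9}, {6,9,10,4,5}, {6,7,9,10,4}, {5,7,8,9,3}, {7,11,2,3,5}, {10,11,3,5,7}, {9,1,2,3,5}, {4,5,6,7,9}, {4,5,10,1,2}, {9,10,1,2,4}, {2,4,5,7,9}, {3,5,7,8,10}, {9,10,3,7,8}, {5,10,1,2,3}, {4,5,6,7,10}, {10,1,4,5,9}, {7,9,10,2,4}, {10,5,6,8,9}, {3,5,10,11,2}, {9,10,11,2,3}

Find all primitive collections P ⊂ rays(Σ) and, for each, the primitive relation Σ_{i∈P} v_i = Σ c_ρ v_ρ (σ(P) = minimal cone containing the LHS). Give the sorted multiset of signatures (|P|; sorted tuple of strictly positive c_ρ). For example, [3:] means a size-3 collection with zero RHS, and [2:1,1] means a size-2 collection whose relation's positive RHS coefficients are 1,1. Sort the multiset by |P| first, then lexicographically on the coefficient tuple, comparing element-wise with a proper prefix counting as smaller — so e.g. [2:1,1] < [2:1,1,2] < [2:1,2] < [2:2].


Σ has 16 primitive collections:

  {2,8}:  v_{2} + v_{8} = 0  ⇒ sig = [2:]
  {3,4}:  v_{3} + v_{4} = 0  ⇒ sig = [2:]
  {1,7}:  v_{1} + v_{7} = v_{2}  ⇒ sig = [2:1]
  {2,6}:  v_{2} + v_{6} = v_{4}  ⇒ sig = [2:1]
  {3,6}:  v_{3} + v_{6} = v_{8}  ⇒ sig = [2:1]
  {4,8}:  v_{4} + v_{8} = v_{6}  ⇒ sig = [2:1]
  {6,11}:  v_{6} + v_{11} = v_{7} + v_{10}  ⇒ sig = [2:1,1]
  {1,8}:  v_{1} + v_{8} = v_{5} + v_{9} + v_{10}  ⇒ sig = [2:1,1,1]
  {4,11}:  v_{4} + v_{11} = v_{2} + v_{7} + v_{10}  ⇒ sig = [2:1,1,1]
  {8,11}:  v_{8} + v_{11} = v_{3} + v_{7} + v_{10}  ⇒ sig = [2:1,1,1]
  {1,6}:  v_{1} + v_{6} = v_{4} + v_{5} + v_{9} + v_{10}  ⇒ sig = [2:1,1,1,1]
  {1,11}:  v_{1} + v_{11} = 2·v_{2} + v_{3} + v_{10}  ⇒ sig = [2:1,1,2]
  {5,9,11}:  v_{5} + v_{9} + v_{11} = v_{2} + v_{3}  ⇒ sig = [3:1,1]
  {5,7,9,10}:  v_{5} + v_{7} + v_{9} + v_{10} = 0  ⇒ sig = [4:]
  {2,3,7,10}:  v_{2} + v_{3} + v_{7} + v_{10} = v_{11}  ⇒ sig = [4:1]
  {2,5,9,10}:  v_{2} + v_{5} + v_{9} + v_{10} = v_{1}  ⇒ sig = [4:1]

Sorted signature multiset PRS(X):
[[2:], [2:], [2:1], [2:1], [2:1], [2:1], [2:1,1], [2:1,1,1], [2:1,1,1], [2:1,1,1], [2:1,1,1,1], [2:1,1,2], [3:1,1], [4:], [4:1], [4:1]]


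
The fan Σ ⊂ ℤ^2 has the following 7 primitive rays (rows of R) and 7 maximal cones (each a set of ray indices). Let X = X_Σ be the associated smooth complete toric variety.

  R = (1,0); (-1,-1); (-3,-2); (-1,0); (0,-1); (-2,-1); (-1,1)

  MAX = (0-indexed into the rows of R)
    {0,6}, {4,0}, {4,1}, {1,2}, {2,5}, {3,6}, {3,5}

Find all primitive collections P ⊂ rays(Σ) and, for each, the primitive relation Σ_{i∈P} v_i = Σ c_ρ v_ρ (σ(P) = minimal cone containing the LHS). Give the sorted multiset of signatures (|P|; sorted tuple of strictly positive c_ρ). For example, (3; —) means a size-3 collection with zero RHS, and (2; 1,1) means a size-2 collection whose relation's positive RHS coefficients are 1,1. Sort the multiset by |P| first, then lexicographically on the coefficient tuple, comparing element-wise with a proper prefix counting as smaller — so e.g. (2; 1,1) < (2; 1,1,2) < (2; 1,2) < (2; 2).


14 minimal non-faces of Δ(Σ) (on 7 rays):

  P = {0,3}:  v_{0} + v_{3} = 0  ⟹  sig = (2; —)
  P = {0,1}:  v_{0} + v_{1} = v_{4}  ⟹  sig = (2; 1)
  P = {0,5}:  v_{0} + v_{5} = v_{1}  ⟹  sig = (2; 1)
  P = {1,3}:  v_{1} + v_{3} = v_{5}  ⟹  sig = (2; 1)
  P = {1,5}:  v_{1} + v_{5} = v_{2}  ⟹  sig = (2; 1)
  P = {3,4}:  v_{3} + v_{4} = v_{1}  ⟹  sig = (2; 1)
  P = {4,6}:  v_{4} + v_{6} = v_{3}  ⟹  sig = (2; 1)
  P = {2,6}:  v_{2} + v_{6} = 2·v_{3} + v_{5}  ⟹  sig = (2; 1,2)
  P = {0,2}:  v_{0} + v_{2} = 2·v_{1}  ⟹  sig = (2; 2)
  P = {1,6}:  v_{1} + v_{6} = 2·v_{3}  ⟹  sig = (2; 2)
  P = {2,3}:  v_{2} + v_{3} = 2·v_{5}  ⟹  sig = (2; 2)
  P = {4,5}:  v_{4} + v_{5} = 2·v_{1}  ⟹  sig = (2; 2)
  P = {2,4}:  v_{2} + v_{4} = 3·v_{1}  ⟹  sig = (2; 3)
  P = {5,6}:  v_{5} + v_{6} = 3·v_{3}  ⟹  sig = (2; 3)

so the primitive-relation signature multiset is
    (2; —)
    (2; 1)
    (2; 1)
    (2; 1)
    (2; 1)
    (2; 1)
    (2; 1)
    (2; 1,2)
    (2; 2)
    (2; 2)
    (2; 2)
    (2; 2)
    (2; 3)
    (2; 3)


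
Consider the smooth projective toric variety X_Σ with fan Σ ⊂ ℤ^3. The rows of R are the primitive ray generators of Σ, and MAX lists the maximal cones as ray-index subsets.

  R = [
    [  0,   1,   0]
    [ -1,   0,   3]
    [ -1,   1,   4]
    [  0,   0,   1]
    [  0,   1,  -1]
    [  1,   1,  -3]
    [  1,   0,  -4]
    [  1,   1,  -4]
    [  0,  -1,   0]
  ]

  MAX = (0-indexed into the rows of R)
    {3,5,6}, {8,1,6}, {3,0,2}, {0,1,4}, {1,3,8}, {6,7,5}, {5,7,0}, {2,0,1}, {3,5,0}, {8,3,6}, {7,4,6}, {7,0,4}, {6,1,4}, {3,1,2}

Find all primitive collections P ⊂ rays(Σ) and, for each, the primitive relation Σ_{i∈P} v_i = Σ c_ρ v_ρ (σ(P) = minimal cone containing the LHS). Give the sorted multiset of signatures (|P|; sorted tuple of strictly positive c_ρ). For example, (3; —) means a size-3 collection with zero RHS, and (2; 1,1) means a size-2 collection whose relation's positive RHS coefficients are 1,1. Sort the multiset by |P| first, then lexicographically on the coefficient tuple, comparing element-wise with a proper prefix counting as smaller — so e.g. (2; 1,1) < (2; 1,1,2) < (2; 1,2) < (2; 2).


Minimal non-faces — 17 found among 9 rays, 14 max cones:

  P = {0,8}:  v_{0} + v_{8} = 0  ⇒ sig = (2; —)
  P = {0,6}:  v_{0} + v_{6} = v_{7}  ⇒ sig = (2; 1)
  P = {1,5}:  v_{1} + v_{5} = v_{0}  ⇒ sig = (2; 1)
  P = {1,7}:  v_{1} + v_{7} = v_{4}  ⇒ sig = (2; 1)
  P = {2,6}:  v_{2} + v_{6} = v_{0}  ⇒ sig = (2; 1)
  P = {3,4}:  v_{3} + v_{4} = v_{0}  ⇒ sig = (2; 1)
  P = {3,7}:  v_{3} + v_{7} = v_{5}  ⇒ sig = (2; 1)
  P = {7,8}:  v_{7} + v_{8} = v_{6}  ⇒ sig = (2; 1)
  P = {2,8}:  v_{2} + v_{8} = v_{1} + v_{3}  ⇒ sig = (2; 1,1)
  P = {4,5}:  v_{4} + v_{5} = v_{0} + v_{7}  ⇒ sig = (2; 1,1)
  P = {4,8}:  v_{4} + v_{8} = v_{1} + v_{6}  ⇒ sig = (2; 1,1)
  P = {5,8}:  v_{5} + v_{8} = v_{3} + v_{6}  ⇒ sig = (2; 1,1)
  P = {2,4}:  v_{2} + v_{4} = 2·v_{0} + v_{1}  ⇒ sig = (2; 1,2)
  P = {2,5}:  v_{2} + v_{5} = 2·v_{0} + v_{3}  ⇒ sig = (2; 1,2)
  P = {2,7}:  v_{2} + v_{7} = 2·v_{0}  ⇒ sig = (2; 2)
  P = {1,3,6}:  v_{1} + v_{3} + v_{6} = 0  ⇒ sig = (3; —)
  P = {0,1,3}:  v_{0} + v_{1} + v_{3} = v_{2}  ⇒ sig = (3; 1)

so the primitive-relation signature multiset is
    (2; —)
    (2; 1)
    (2; 1)
    (2; 1)
    (2; 1)
    (2; 1)
    (2; 1)
    (2; 1)
    (2; 1,1)
    (2; 1,1)
    (2; 1,1)
    (2; 1,1)
    (2; 1,2)
    (2; 1,2)
    (2; 2)
    (3; —)
    (3; 1)


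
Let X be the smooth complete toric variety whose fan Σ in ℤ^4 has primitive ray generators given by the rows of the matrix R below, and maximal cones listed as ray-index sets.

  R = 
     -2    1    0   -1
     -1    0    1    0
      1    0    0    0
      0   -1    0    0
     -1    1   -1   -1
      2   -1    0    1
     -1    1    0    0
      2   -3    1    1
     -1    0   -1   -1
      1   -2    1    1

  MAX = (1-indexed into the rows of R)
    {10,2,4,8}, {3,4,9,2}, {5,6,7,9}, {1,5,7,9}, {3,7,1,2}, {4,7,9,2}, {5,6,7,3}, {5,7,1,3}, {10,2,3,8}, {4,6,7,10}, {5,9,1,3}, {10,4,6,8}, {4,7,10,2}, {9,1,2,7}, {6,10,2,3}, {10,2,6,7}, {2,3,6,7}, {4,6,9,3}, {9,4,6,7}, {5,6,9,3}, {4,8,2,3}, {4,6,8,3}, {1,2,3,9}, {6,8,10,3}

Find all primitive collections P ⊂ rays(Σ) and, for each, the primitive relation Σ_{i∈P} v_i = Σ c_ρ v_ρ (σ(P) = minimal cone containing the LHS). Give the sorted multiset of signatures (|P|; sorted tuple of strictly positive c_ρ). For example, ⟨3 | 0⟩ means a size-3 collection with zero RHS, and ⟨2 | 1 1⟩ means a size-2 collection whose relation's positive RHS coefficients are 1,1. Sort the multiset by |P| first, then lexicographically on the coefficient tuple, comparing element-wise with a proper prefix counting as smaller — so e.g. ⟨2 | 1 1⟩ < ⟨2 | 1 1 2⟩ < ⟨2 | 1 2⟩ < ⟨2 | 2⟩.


Primitive collections (18):

  P = {1,6}:  v_{1} + v_{6} = 0  ⟹  sig = ⟨2 | 0⟩
  P = {2,5}:  v_{2} + v_{5} = v_{1}  ⟹  sig = ⟨2 | 1⟩
  P = {4,5}:  v_{4} + v_{5} = v_{9}  ⟹  sig = ⟨2 | 1⟩
  P = {5,10}:  v_{5} + v_{10} = v_{4}  ⟹  sig = ⟨2 | 1⟩
  P = {7,8}:  v_{7} + v_{8} = v_{10}  ⟹  sig = ⟨2 | 1⟩
  P = {1,4}:  v_{1} + v_{4} = v_{2} + v_{9}  ⟹  sig = ⟨2 | 1 1⟩
  P = {1,10}:  v_{1} + v_{10} = v_{2} + v_{4}  ⟹  sig = ⟨2 | 1 1⟩
  P = {1,8}:  v_{1} + v_{8} = v_{2} + v_{3} + 2·v_{4}  ⟹  sig = ⟨2 | 1 1 2⟩
  P = {5,8}:  v_{5} + v_{8} = v_{3} + 2·v_{4}  ⟹  sig = ⟨2 | 1 2⟩
  P = {8,9}:  v_{8} + v_{9} = v_{3} + 3·v_{4}  ⟹  sig = ⟨2 | 1 3⟩
  P = {9,10}:  v_{9} + v_{10} = 2·v_{4}  ⟹  sig = ⟨2 | 2⟩
  P = {3,4,7}:  v_{3} + v_{4} + v_{7} = 0  ⟹  sig = ⟨3 | 0⟩
  P = {2,4,6}:  v_{2} + v_{4} + v_{6} = v_{10}  ⟹  sig = ⟨3 | 1⟩
  P = {2,6,9}:  v_{2} + v_{6} + v_{9} = v_{4}  ⟹  sig = ⟨3 | 1⟩
  P = {3,4,10}:  v_{3} + v_{4} + v_{10} = v_{8}  ⟹  sig = ⟨3 | 1⟩
  P = {3,7,9}:  v_{3} + v_{7} + v_{9} = v_{5}  ⟹  sig = ⟨3 | 1⟩
  P = {3,7,10}:  v_{3} + v_{7} + v_{10} = v_{2} + v_{6}  ⟹  sig = ⟨3 | 1 1⟩
  P = {2,6,8}:  v_{2} + v_{6} + v_{8} = v_{3} + 2·v_{10}  ⟹  sig = ⟨3 | 1 2⟩

Signatures (|P|; sorted positive RHS coefficients), sorted:
    ⟨2 | 0⟩
    ⟨2 | 1⟩
    ⟨2 | 1⟩
    ⟨2 | 1⟩
    ⟨2 | 1⟩
    ⟨2 | 1 1⟩
    ⟨2 | 1 1⟩
    ⟨2 | 1 1 2⟩
    ⟨2 | 1 2⟩
    ⟨2 | 1 3⟩
    ⟨2 | 2⟩
    ⟨3 | 0⟩
    ⟨3 | 1⟩
    ⟨3 | 1⟩
    ⟨3 | 1⟩
    ⟨3 | 1⟩
    ⟨3 | 1 1⟩
    ⟨3 | 1 2⟩
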